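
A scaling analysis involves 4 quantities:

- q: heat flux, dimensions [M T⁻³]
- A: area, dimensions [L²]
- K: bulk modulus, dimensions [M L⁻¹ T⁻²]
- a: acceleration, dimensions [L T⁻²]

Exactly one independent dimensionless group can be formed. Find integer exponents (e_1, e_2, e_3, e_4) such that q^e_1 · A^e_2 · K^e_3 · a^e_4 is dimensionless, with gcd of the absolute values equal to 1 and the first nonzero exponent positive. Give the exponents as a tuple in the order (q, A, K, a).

M: e_1·(1) + e_2·(0) + e_3·(1) + e_4·(0) = 0
L: e_1·(0) + e_2·(2) + e_3·(-1) + e_4·(1) = 0
T: e_1·(-3) + e_2·(0) + e_3·(-2) + e_4·(-2) = 0
Solving this homogeneous linear system for the smallest-integer solution (first nonzero entry positive) gives (4, -1, -4, -2).

(4, -1, -4, -2)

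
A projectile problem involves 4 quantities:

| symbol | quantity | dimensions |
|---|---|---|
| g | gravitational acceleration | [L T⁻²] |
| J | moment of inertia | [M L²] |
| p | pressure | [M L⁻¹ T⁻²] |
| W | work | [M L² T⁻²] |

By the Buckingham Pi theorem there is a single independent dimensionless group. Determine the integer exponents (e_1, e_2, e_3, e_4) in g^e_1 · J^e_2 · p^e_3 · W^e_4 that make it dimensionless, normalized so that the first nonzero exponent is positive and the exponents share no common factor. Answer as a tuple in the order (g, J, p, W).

(3, 3, 1, -4)

M: e_1·(0) + e_2·(1) + e_3·(1) + e_4·(1) = 0
L: e_1·(1) + e_2·(2) + e_3·(-1) + e_4·(2) = 0
T: e_1·(-2) + e_2·(0) + e_3·(-2) + e_4·(-2) = 0
Solving this homogeneous linear system for the smallest-integer solution (first nonzero entry positive) gives (3, 3, 1, -4).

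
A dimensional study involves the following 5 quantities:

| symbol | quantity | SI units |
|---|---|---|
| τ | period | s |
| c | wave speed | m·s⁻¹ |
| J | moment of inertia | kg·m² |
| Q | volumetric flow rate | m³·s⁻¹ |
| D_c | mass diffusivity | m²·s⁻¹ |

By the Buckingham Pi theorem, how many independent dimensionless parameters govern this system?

There are 5 variables and 3 base dimensions (M, L, T).
The dimension matrix has rank 3.
Independent dimensionless groups: 5 − 3 = 2.

2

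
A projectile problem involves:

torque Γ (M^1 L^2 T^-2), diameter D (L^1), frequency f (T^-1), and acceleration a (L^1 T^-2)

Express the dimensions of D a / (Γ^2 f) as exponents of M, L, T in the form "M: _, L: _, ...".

M: -2, L: -2, T: 3

Collect each base-dimension exponent across the product:
  M: −2·(1) + (0) − (0) + (0) = -2
  L: −2·(2) + (1) − (0) + (1) = -2
  T: −2·(-2) + (0) − (-1) + (-2) = 3
So the dimensions are [M⁻² L⁻² T³].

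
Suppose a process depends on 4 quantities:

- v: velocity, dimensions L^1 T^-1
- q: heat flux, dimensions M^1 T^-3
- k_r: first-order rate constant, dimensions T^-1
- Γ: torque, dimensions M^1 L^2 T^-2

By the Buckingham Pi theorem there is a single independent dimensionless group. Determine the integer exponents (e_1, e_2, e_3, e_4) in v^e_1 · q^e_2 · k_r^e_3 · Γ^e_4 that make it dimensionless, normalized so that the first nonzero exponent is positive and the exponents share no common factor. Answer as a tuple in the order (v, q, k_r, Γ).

(2, 1, -3, -1)

M: e_1·(0) + e_2·(1) + e_3·(0) + e_4·(1) = 0
L: e_1·(1) + e_2·(0) + e_3·(0) + e_4·(2) = 0
T: e_1·(-1) + e_2·(-3) + e_3·(-1) + e_4·(-2) = 0
Solving this homogeneous linear system for the smallest-integer solution (first nonzero entry positive) gives (2, 1, -3, -1).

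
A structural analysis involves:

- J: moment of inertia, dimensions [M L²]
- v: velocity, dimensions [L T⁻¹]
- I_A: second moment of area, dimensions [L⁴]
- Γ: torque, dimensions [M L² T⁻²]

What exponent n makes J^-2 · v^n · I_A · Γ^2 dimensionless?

-4

Balance the L exponent: (1)·n from v, plus −2·(2) + (4) + 2·(2) = 4 from the rest, must sum to zero.
n + 4 = 0, so n = -4.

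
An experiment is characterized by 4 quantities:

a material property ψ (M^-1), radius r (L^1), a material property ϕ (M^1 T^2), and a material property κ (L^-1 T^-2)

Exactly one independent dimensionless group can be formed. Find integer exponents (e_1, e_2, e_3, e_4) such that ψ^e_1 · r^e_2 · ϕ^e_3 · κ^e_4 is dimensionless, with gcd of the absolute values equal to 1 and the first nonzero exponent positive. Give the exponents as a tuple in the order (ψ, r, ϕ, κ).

(1, 1, 1, 1)

M: e_1·(-1) + e_2·(0) + e_3·(1) + e_4·(0) = 0
L: e_1·(0) + e_2·(1) + e_3·(0) + e_4·(-1) = 0
T: e_1·(0) + e_2·(0) + e_3·(2) + e_4·(-2) = 0
Solving this homogeneous linear system for the smallest-integer solution (first nonzero entry positive) gives (1, 1, 1, 1).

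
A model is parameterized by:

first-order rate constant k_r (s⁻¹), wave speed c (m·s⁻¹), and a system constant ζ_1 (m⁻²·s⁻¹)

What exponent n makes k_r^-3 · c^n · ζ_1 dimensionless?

2

Balance the L exponent: (1)·n from c, plus −3·(0) + (-2) = -2 from the rest, must sum to zero.
n − 2 = 0, so n = 2.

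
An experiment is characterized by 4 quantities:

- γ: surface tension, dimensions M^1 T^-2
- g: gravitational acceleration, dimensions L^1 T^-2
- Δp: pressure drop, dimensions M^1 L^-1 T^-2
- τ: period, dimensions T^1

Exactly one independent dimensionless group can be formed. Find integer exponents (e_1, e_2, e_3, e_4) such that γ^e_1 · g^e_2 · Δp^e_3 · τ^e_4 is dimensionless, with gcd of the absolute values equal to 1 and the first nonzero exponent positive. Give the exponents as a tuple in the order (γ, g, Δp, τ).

M: e_1·(1) + e_2·(0) + e_3·(1) + e_4·(0) = 0
L: e_1·(0) + e_2·(1) + e_3·(-1) + e_4·(0) = 0
T: e_1·(-2) + e_2·(-2) + e_3·(-2) + e_4·(1) = 0
Solving this homogeneous linear system for the smallest-integer solution (first nonzero entry positive) gives (1, -1, -1, -2).

(1, -1, -1, -2)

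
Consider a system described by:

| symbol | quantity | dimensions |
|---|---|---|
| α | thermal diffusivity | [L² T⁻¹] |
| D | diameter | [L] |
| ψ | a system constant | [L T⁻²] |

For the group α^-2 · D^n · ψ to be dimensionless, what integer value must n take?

Balance the L exponent: (1)·n from D, plus −2·(2) + (1) = -3 from the rest, must sum to zero.
n − 3 = 0, so n = 3.

3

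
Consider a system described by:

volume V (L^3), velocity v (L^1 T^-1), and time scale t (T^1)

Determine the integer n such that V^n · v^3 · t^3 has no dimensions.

Balance the L exponent: (3)·n from V, plus 3·(1) + 3·(0) = 3 from the rest, must sum to zero.
3n + 3 = 0, so n = -1.

-1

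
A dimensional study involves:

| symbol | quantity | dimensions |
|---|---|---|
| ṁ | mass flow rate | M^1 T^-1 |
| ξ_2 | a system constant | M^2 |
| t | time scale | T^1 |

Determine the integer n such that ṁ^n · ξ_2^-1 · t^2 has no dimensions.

2

Balance the M exponent: (1)·n from ṁ, plus −(2) + 2·(0) = -2 from the rest, must sum to zero.
n − 2 = 0, so n = 2.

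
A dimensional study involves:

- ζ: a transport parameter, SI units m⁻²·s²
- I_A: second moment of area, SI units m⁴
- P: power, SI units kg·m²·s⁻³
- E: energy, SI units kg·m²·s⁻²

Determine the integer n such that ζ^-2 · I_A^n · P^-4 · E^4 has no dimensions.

-1

Balance the L exponent: (4)·n from I_A, plus −2·(-2) − 4·(2) + 4·(2) = 4 from the rest, must sum to zero.
4n + 4 = 0, so n = -1.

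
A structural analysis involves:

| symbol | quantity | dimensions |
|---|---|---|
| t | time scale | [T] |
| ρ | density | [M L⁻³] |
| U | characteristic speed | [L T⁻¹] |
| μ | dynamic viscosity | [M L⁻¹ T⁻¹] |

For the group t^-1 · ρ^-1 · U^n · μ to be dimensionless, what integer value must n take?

Balance the L exponent: (1)·n from U, plus −(0) − (-3) + (-1) = 2 from the rest, must sum to zero.
n + 2 = 0, so n = -2.

-2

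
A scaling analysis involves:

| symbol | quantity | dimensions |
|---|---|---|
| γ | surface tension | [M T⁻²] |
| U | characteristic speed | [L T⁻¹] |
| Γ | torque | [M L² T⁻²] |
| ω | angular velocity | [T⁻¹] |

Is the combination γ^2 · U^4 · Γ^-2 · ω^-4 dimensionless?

Sum the exponent of each base dimension across the product:
  M: 2·[γ]_M + 4·[U]_M − 2·[Γ]_M − 4·[ω]_M = 2·(1) + 4·(0) − 2·(1) − 4·(0) = 0
  L: 2·[γ]_L + 4·[U]_L − 2·[Γ]_L − 4·[ω]_L = 2·(0) + 4·(1) − 2·(2) − 4·(0) = 0
  T: 2·[γ]_T + 4·[U]_T − 2·[Γ]_T − 4·[ω]_T = 2·(-2) + 4·(-1) − 2·(-2) − 4·(-1) = 0
  Θ: 2·[γ]_Θ + 4·[U]_Θ − 2·[Γ]_Θ − 4·[ω]_Θ = 2·(0) + 4·(0) − 2·(0) − 4·(0) = 0
All base exponents vanish — dimensionless.

yes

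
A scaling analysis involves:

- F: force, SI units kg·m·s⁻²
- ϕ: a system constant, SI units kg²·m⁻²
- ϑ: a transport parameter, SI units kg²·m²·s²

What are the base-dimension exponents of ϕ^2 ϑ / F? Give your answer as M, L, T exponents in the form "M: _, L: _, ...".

M: 5, L: -3, T: 4

Collect each base-dimension exponent across the product:
  M: −(1) + 2·(2) + (2) = 5
  L: −(1) + 2·(-2) + (2) = -3
  T: −(-2) + 2·(0) + (2) = 4
So the dimensions are [M⁵ L⁻³ T⁴].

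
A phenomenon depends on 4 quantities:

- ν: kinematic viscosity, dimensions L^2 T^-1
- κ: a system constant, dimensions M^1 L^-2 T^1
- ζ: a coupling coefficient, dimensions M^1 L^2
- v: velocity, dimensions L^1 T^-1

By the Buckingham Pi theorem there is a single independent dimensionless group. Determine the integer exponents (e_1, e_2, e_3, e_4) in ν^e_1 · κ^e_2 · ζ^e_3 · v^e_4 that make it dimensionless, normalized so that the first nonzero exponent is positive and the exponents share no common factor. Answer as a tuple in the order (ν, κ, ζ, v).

M: e_1·(0) + e_2·(1) + e_3·(1) + e_4·(0) = 0
L: e_1·(2) + e_2·(-2) + e_3·(2) + e_4·(1) = 0
T: e_1·(-1) + e_2·(1) + e_3·(0) + e_4·(-1) = 0
Solving this homogeneous linear system for the smallest-integer solution (first nonzero entry positive) gives (3, 1, -1, -2).

(3, 1, -1, -2)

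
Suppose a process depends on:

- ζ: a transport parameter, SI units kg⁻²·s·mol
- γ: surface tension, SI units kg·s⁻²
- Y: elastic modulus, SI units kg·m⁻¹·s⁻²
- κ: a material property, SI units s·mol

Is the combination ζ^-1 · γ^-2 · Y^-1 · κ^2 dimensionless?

no

Sum the exponent of each base dimension across the product:
  M: −[ζ]_M − 2·[γ]_M − [Y]_M + 2·[κ]_M = −(-2) − 2·(1) − (1) + 2·(0) = -1
  L: −[ζ]_L − 2·[γ]_L − [Y]_L + 2·[κ]_L = −(0) − 2·(0) − (-1) + 2·(0) = 1
  T: −[ζ]_T − 2·[γ]_T − [Y]_T + 2·[κ]_T = −(1) − 2·(-2) − (-2) + 2·(1) = 7
  N: −[ζ]_N − 2·[γ]_N − [Y]_N + 2·[κ]_N = −(1) − 2·(0) − (0) + 2·(1) = 1
Net dimensions [M⁻¹ L T⁷ N] ≠ [1] — not dimensionless.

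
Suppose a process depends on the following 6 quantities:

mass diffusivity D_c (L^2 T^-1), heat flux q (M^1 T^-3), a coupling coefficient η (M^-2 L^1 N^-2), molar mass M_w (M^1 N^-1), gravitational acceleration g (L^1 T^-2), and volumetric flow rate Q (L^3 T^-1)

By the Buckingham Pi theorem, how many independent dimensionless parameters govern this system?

There are 6 variables and 4 base dimensions (M, L, T, N).
The dimension matrix has rank 4.
Independent dimensionless groups: 6 − 4 = 2.

2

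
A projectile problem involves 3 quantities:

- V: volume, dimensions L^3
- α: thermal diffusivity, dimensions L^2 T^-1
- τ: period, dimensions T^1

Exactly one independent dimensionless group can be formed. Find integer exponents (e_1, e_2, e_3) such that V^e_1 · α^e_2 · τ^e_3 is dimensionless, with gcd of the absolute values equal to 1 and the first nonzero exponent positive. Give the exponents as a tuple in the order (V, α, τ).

(2, -3, -3)

L: e_1·(3) + e_2·(2) + e_3·(0) = 0
T: e_1·(0) + e_2·(-1) + e_3·(1) = 0
Solving this homogeneous linear system for the smallest-integer solution (first nonzero entry positive) gives (2, -3, -3).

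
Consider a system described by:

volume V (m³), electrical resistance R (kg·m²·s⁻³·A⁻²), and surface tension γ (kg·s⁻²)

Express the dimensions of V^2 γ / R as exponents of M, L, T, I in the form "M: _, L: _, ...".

M: 0, L: 4, T: 1, I: 2

Collect each base-dimension exponent across the product:
  M: 2·(0) − (1) + (1) = 0
  L: 2·(3) − (2) + (0) = 4
  T: 2·(0) − (-3) + (-2) = 1
  I: 2·(0) − (-2) + (0) = 2
So the dimensions are [L⁴ T I²].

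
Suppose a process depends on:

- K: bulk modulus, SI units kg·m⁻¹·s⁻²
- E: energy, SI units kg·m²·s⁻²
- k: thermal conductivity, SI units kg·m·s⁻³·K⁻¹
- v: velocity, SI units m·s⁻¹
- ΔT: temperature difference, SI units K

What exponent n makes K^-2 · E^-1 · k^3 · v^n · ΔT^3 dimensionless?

-3

Balance the L exponent: (1)·n from v, plus −2·(-1) − (2) + 3·(1) + 3·(0) = 3 from the rest, must sum to zero.
n + 3 = 0, so n = -3.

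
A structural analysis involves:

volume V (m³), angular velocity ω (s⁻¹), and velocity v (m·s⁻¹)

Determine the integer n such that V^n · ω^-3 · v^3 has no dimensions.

Balance the L exponent: (3)·n from V, plus −3·(0) + 3·(1) = 3 from the rest, must sum to zero.
3n + 3 = 0, so n = -1.

-1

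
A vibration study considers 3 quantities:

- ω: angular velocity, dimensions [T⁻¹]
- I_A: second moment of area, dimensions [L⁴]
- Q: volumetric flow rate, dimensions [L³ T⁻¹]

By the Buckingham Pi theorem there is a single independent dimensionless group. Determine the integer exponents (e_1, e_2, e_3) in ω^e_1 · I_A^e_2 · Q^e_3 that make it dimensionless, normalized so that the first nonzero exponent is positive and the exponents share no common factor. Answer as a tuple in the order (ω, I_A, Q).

(4, 3, -4)

L: e_1·(0) + e_2·(4) + e_3·(3) = 0
T: e_1·(-1) + e_2·(0) + e_3·(-1) = 0
Solving this homogeneous linear system for the smallest-integer solution (first nonzero entry positive) gives (4, 3, -4).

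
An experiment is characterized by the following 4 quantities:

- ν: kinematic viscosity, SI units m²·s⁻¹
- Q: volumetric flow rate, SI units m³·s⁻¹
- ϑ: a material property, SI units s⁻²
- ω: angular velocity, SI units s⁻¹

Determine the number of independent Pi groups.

2

There are 4 variables and 2 base dimensions (L, T).
The dimension matrix has rank 2.
Independent dimensionless groups: 4 − 2 = 2.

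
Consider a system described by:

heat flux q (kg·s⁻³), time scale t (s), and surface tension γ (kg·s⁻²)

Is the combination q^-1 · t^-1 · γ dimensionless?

Sum the exponent of each base dimension across the product:
  M: −[q]_M − [t]_M + [γ]_M = −(1) − (0) + (1) = 0
  L: −[q]_L − [t]_L + [γ]_L = −(0) − (0) + (0) = 0
  T: −[q]_T − [t]_T + [γ]_T = −(-3) − (1) + (-2) = 0
All base exponents vanish — dimensionless.

yes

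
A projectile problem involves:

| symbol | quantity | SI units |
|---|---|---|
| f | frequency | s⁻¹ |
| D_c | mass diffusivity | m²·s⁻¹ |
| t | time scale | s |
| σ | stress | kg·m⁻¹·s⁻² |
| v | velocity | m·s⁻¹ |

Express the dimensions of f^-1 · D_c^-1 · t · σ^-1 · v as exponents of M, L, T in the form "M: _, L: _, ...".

Collect each base-dimension exponent across the product:
  M: −(0) − (0) + (0) − (1) + (0) = -1
  L: −(0) − (2) + (0) − (-1) + (1) = 0
  T: −(-1) − (-1) + (1) − (-2) + (-1) = 4
So the dimensions are [M⁻¹ T⁴].

M: -1, L: 0, T: 4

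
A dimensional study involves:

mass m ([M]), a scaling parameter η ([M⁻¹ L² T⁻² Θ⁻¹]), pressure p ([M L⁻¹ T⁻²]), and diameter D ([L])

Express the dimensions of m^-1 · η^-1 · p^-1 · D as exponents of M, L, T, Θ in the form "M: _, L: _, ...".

M: -1, L: 0, T: 4, Θ: 1

Collect each base-dimension exponent across the product:
  M: −(1) − (-1) − (1) + (0) = -1
  L: −(0) − (2) − (-1) + (1) = 0
  T: −(0) − (-2) − (-2) + (0) = 4
  Θ: −(0) − (-1) − (0) + (0) = 1
So the dimensions are [M⁻¹ T⁴ Θ].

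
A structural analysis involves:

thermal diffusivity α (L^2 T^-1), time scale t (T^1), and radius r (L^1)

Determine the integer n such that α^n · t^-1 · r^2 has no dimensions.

Balance the L exponent: (2)·n from α, plus −(0) + 2·(1) = 2 from the rest, must sum to zero.
2n + 2 = 0, so n = -1.

-1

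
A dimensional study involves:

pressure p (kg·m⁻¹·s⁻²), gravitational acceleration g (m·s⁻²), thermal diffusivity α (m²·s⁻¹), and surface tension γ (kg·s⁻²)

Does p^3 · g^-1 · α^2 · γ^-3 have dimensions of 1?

yes

Sum the exponent of each base dimension across the product:
  M: 3·[p]_M − [g]_M + 2·[α]_M − 3·[γ]_M = 3·(1) − (0) + 2·(0) − 3·(1) = 0
  L: 3·[p]_L − [g]_L + 2·[α]_L − 3·[γ]_L = 3·(-1) − (1) + 2·(2) − 3·(0) = 0
  T: 3·[p]_T − [g]_T + 2·[α]_T − 3·[γ]_T = 3·(-2) − (-2) + 2·(-1) − 3·(-2) = 0
All base exponents vanish — dimensionless.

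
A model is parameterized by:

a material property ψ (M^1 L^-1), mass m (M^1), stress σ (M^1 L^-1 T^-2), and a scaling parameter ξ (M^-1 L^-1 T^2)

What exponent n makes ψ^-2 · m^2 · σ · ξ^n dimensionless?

1

Balance the M exponent: (-1)·n from ξ, plus −2·(1) + 2·(1) + (1) = 1 from the rest, must sum to zero.
−n + 1 = 0, so n = 1.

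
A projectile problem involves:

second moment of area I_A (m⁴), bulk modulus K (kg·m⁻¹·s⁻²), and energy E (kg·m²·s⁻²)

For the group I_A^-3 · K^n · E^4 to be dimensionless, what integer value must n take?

Balance the M exponent: (1)·n from K, plus −3·(0) + 4·(1) = 4 from the rest, must sum to zero.
n + 4 = 0, so n = -4.

-4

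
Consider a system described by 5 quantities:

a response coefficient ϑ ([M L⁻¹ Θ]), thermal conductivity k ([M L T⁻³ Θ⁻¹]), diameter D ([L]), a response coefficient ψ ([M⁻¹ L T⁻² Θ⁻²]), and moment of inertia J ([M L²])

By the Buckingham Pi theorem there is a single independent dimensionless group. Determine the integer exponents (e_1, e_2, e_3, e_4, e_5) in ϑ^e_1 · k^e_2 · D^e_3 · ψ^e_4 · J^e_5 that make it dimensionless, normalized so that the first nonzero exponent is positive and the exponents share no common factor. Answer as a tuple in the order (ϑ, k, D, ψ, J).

(4, -2, 1, 3, 1)

M: e_1·(1) + e_2·(1) + e_3·(0) + e_4·(-1) + e_5·(1) = 0
L: e_1·(-1) + e_2·(1) + e_3·(1) + e_4·(1) + e_5·(2) = 0
T: e_1·(0) + e_2·(-3) + e_3·(0) + e_4·(-2) + e_5·(0) = 0
Θ: e_1·(1) + e_2·(-1) + e_3·(0) + e_4·(-2) + e_5·(0) = 0
Solving this homogeneous linear system for the smallest-integer solution (first nonzero entry positive) gives (4, -2, 1, 3, 1).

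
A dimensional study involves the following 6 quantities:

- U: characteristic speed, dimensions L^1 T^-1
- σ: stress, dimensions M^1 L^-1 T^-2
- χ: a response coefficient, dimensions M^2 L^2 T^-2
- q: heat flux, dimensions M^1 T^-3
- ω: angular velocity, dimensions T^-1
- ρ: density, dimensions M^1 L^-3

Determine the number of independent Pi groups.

There are 6 variables and 3 base dimensions (M, L, T).
The dimension matrix has rank 3.
Independent dimensionless groups: 6 − 3 = 3.

3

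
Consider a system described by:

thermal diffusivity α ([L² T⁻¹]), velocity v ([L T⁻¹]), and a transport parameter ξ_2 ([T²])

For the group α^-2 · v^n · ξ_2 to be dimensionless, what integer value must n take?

Balance the L exponent: (1)·n from v, plus −2·(2) + (0) = -4 from the rest, must sum to zero.
n − 4 = 0, so n = 4.

4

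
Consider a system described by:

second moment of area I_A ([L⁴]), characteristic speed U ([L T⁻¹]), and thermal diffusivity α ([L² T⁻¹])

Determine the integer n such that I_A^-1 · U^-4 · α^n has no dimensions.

4

Balance the L exponent: (2)·n from α, plus −(4) − 4·(1) = -8 from the rest, must sum to zero.
2n − 8 = 0, so n = 4.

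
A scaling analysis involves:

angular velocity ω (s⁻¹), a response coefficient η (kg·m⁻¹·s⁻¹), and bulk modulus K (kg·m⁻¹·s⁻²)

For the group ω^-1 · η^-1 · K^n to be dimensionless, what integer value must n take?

1

Balance the M exponent: (1)·n from K, plus −(0) − (1) = -1 from the rest, must sum to zero.
n − 1 = 0, so n = 1.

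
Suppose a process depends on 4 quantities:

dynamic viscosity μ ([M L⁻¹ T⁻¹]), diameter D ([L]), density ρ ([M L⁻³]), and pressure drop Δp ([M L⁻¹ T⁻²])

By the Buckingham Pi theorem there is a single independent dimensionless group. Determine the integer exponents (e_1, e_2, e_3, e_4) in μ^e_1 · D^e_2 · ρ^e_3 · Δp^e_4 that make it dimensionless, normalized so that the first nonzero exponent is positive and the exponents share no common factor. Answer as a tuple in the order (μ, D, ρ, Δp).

(2, -2, -1, -1)

M: e_1·(1) + e_2·(0) + e_3·(1) + e_4·(1) = 0
L: e_1·(-1) + e_2·(1) + e_3·(-3) + e_4·(-1) = 0
T: e_1·(-1) + e_2·(0) + e_3·(0) + e_4·(-2) = 0
Solving this homogeneous linear system for the smallest-integer solution (first nonzero entry positive) gives (2, -2, -1, -1).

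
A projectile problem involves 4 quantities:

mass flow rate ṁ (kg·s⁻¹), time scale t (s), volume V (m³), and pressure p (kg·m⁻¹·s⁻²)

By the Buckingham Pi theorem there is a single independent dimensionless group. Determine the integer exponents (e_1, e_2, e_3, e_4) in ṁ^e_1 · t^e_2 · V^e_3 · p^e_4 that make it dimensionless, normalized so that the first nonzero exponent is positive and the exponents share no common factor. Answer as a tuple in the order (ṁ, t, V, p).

M: e_1·(1) + e_2·(0) + e_3·(0) + e_4·(1) = 0
L: e_1·(0) + e_2·(0) + e_3·(3) + e_4·(-1) = 0
T: e_1·(-1) + e_2·(1) + e_3·(0) + e_4·(-2) = 0
Solving this homogeneous linear system for the smallest-integer solution (first nonzero entry positive) gives (3, -3, -1, -3).

(3, -3, -1, -3)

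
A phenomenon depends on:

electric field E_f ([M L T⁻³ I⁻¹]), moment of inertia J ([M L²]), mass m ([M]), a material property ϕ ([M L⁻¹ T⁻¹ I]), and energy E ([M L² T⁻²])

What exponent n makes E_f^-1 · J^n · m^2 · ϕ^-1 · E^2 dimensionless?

Balance the M exponent: (1)·n from J, plus −(1) + 2·(1) − (1) + 2·(1) = 2 from the rest, must sum to zero.
n + 2 = 0, so n = -2.

-2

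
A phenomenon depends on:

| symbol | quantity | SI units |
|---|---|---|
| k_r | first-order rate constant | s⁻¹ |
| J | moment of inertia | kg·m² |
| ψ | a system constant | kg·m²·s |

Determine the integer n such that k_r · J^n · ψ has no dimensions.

Balance the M exponent: (1)·n from J, plus (0) + (1) = 1 from the rest, must sum to zero.
n + 1 = 0, so n = -1.

-1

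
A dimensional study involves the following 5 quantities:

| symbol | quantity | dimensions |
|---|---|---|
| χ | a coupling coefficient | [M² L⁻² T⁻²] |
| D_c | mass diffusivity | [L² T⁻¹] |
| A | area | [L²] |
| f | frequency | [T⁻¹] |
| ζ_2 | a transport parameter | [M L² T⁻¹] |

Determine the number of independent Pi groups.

2

There are 5 variables and 3 base dimensions (M, L, T).
The dimension matrix has rank 3.
Independent dimensionless groups: 5 − 3 = 2.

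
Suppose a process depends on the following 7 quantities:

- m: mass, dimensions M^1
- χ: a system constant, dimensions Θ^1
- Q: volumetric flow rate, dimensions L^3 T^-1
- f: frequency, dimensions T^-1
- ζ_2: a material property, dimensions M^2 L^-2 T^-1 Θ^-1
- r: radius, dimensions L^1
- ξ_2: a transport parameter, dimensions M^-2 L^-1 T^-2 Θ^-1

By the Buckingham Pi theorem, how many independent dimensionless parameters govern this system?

3

There are 7 variables and 4 base dimensions (M, L, T, Θ).
The dimension matrix has rank 4.
Independent dimensionless groups: 7 − 4 = 3.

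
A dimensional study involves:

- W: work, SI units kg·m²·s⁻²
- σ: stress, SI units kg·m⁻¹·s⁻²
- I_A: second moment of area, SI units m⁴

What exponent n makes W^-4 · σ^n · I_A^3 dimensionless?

4

Balance the M exponent: (1)·n from σ, plus −4·(1) + 3·(0) = -4 from the rest, must sum to zero.
n − 4 = 0, so n = 4.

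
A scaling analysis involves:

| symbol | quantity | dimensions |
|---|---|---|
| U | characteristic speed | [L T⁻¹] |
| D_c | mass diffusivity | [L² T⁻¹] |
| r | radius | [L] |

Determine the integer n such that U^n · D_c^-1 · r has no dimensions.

1

Balance the L exponent: (1)·n from U, plus −(2) + (1) = -1 from the rest, must sum to zero.
n − 1 = 0, so n = 1.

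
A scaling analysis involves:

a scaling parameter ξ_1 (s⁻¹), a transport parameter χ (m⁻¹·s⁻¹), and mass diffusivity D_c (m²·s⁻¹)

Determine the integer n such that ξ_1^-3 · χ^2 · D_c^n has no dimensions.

Balance the L exponent: (2)·n from D_c, plus −3·(0) + 2·(-1) = -2 from the rest, must sum to zero.
2n − 2 = 0, so n = 1.

1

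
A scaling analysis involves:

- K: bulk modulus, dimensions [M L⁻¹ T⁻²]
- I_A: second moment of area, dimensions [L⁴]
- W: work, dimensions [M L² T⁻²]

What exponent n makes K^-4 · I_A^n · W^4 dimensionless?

Balance the L exponent: (4)·n from I_A, plus −4·(-1) + 4·(2) = 12 from the rest, must sum to zero.
4n + 12 = 0, so n = -3.

-3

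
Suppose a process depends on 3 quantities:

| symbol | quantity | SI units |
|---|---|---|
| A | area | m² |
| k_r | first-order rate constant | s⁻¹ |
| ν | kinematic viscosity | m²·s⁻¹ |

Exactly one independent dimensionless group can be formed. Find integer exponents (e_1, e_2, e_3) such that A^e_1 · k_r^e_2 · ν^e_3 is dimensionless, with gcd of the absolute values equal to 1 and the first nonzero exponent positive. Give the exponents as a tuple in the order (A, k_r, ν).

L: e_1·(2) + e_2·(0) + e_3·(2) = 0
T: e_1·(0) + e_2·(-1) + e_3·(-1) = 0
Solving this homogeneous linear system for the smallest-integer solution (first nonzero entry positive) gives (1, 1, -1).

(1, 1, -1)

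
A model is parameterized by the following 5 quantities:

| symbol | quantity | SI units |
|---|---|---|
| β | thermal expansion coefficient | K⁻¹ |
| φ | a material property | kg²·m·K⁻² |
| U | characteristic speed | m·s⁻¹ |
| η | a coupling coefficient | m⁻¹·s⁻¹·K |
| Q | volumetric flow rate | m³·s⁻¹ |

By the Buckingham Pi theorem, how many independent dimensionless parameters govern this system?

1

There are 5 variables and 4 base dimensions (M, L, T, Θ).
The dimension matrix has rank 4.
Independent dimensionless groups: 5 − 4 = 1.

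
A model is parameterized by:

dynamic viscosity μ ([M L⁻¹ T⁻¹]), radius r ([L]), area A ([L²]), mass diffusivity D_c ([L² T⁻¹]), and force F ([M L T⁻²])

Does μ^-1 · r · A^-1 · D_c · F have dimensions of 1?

no

Sum the exponent of each base dimension across the product:
  M: −[μ]_M + [r]_M − [A]_M + [D_c]_M + [F]_M = −(1) + (0) − (0) + (0) + (1) = 0
  L: −[μ]_L + [r]_L − [A]_L + [D_c]_L + [F]_L = −(-1) + (1) − (2) + (2) + (1) = 3
  T: −[μ]_T + [r]_T − [A]_T + [D_c]_T + [F]_T = −(-1) + (0) − (0) + (-1) + (-2) = -2
Net dimensions [L³ T⁻²] ≠ [1] — not dimensionless.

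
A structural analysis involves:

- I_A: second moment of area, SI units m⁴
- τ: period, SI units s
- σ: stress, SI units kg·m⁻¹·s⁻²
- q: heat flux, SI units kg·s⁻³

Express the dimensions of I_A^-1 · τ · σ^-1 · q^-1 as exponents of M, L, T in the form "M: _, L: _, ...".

M: -2, L: -3, T: 6

Collect each base-dimension exponent across the product:
  M: −(0) + (0) − (1) − (1) = -2
  L: −(4) + (0) − (-1) − (0) = -3
  T: −(0) + (1) − (-2) − (-3) = 6
So the dimensions are [M⁻² L⁻³ T⁶].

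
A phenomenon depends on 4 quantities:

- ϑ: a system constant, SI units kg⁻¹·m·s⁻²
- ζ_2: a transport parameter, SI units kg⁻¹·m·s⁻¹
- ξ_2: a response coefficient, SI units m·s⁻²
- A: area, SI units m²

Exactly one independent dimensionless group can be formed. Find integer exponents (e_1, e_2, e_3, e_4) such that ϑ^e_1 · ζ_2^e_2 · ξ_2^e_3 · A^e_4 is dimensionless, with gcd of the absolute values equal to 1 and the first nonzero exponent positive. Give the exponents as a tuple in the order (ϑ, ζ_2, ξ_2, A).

(4, -4, -2, 1)

M: e_1·(-1) + e_2·(-1) + e_3·(0) + e_4·(0) = 0
L: e_1·(1) + e_2·(1) + e_3·(1) + e_4·(2) = 0
T: e_1·(-2) + e_2·(-1) + e_3·(-2) + e_4·(0) = 0
Solving this homogeneous linear system for the smallest-integer solution (first nonzero entry positive) gives (4, -4, -2, 1).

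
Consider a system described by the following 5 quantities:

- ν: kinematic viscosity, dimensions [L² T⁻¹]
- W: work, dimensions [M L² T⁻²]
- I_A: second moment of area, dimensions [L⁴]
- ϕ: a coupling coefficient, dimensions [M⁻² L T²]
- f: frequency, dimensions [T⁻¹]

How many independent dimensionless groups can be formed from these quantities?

2

There are 5 variables and 3 base dimensions (M, L, T).
The dimension matrix has rank 3.
Independent dimensionless groups: 5 − 3 = 2.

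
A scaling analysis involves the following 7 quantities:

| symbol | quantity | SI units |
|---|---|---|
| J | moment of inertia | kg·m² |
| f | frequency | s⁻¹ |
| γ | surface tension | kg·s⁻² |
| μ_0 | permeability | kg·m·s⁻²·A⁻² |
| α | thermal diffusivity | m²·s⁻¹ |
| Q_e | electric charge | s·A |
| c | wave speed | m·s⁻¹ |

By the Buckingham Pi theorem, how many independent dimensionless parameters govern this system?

3

There are 7 variables and 4 base dimensions (M, L, T, I).
The dimension matrix has rank 4.
Independent dimensionless groups: 7 − 4 = 3.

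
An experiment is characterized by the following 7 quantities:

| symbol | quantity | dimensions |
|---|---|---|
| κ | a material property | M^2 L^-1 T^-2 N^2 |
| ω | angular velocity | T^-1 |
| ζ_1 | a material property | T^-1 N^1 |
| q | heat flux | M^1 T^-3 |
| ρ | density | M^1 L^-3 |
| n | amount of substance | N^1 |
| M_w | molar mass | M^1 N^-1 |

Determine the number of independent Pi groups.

There are 7 variables and 4 base dimensions (M, L, T, N).
The dimension matrix has rank 4.
Independent dimensionless groups: 7 − 4 = 3.

3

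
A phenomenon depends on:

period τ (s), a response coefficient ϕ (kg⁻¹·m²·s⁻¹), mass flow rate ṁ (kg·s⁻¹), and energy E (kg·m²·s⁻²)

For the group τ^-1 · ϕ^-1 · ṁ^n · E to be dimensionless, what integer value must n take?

Balance the M exponent: (1)·n from ṁ, plus −(0) − (-1) + (1) = 2 from the rest, must sum to zero.
n + 2 = 0, so n = -2.

-2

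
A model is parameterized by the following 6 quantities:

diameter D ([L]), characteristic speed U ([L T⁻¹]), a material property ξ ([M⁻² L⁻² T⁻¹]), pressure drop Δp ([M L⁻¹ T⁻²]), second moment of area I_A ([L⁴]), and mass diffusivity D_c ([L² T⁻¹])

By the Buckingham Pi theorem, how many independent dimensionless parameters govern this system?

3

There are 6 variables and 3 base dimensions (M, L, T).
The dimension matrix has rank 3.
Independent dimensionless groups: 6 − 3 = 3.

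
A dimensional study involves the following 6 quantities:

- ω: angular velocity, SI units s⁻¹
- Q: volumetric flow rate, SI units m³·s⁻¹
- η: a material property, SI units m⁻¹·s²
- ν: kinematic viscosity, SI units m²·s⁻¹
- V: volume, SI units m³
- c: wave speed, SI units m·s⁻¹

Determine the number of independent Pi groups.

There are 6 variables and 2 base dimensions (L, T).
The dimension matrix has rank 2.
Independent dimensionless groups: 6 − 2 = 4.

4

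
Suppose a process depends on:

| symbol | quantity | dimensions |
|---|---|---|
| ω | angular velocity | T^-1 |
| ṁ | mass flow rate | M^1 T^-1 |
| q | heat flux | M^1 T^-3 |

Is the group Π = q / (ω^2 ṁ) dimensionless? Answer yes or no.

yes

Sum the exponent of each base dimension across the product:
  M: −2·[ω]_M − [ṁ]_M + [q]_M = −2·(0) − (1) + (1) = 0
  L: −2·[ω]_L − [ṁ]_L + [q]_L = −2·(0) − (0) + (0) = 0
  T: −2·[ω]_T − [ṁ]_T + [q]_T = −2·(-1) − (-1) + (-3) = 0
All base exponents vanish — dimensionless.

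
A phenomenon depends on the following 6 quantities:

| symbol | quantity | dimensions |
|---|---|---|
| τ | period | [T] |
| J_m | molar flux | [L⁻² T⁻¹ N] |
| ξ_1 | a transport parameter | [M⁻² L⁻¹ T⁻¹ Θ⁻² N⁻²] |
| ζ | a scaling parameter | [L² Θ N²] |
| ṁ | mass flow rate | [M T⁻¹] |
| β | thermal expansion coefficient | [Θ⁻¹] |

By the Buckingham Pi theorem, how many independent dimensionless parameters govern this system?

There are 6 variables and 5 base dimensions (M, L, T, Θ, N).
The dimension matrix has rank 5.
Independent dimensionless groups: 6 − 5 = 1.

1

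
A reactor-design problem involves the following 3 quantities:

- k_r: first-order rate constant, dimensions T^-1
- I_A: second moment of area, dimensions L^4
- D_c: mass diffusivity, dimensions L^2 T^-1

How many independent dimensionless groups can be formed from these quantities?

1

There are 3 variables and 2 base dimensions (L, T).
The dimension matrix has rank 2.
Independent dimensionless groups: 3 − 2 = 1.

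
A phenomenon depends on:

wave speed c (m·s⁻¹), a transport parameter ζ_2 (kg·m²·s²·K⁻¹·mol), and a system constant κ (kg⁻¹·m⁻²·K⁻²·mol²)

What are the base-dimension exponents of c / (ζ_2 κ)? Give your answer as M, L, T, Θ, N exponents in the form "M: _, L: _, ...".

M: 0, L: 1, T: -3, Θ: 3, N: -3

Collect each base-dimension exponent across the product:
  M: (0) − (1) − (-1) = 0
  L: (1) − (2) − (-2) = 1
  T: (-1) − (2) − (0) = -3
  Θ: (0) − (-1) − (-2) = 3
  N: (0) − (1) − (2) = -3
So the dimensions are [L T⁻³ Θ³ N⁻³].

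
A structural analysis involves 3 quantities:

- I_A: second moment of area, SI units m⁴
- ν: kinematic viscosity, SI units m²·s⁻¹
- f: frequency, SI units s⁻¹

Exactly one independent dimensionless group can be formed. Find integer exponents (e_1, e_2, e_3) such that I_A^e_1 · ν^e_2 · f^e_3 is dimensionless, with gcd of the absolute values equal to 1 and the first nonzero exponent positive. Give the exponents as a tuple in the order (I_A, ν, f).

L: e_1·(4) + e_2·(2) + e_3·(0) = 0
T: e_1·(0) + e_2·(-1) + e_3·(-1) = 0
Solving this homogeneous linear system for the smallest-integer solution (first nonzero entry positive) gives (1, -2, 2).

(1, -2, 2)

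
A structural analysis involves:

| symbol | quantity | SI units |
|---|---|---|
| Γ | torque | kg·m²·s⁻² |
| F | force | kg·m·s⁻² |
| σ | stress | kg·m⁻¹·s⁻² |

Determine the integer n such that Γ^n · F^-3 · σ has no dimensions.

Balance the M exponent: (1)·n from Γ, plus −3·(1) + (1) = -2 from the rest, must sum to zero.
n − 2 = 0, so n = 2.

2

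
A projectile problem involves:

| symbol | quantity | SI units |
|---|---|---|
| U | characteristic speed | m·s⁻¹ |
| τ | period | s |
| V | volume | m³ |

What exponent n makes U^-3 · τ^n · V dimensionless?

Balance the T exponent: (1)·n from τ, plus −3·(-1) + (0) = 3 from the rest, must sum to zero.
n + 3 = 0, so n = -3.

-3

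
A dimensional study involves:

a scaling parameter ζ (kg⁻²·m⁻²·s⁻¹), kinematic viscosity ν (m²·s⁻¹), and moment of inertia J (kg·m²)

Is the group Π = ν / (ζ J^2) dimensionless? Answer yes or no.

yes

Sum the exponent of each base dimension across the product:
  M: −[ζ]_M + [ν]_M − 2·[J]_M = −(-2) + (0) − 2·(1) = 0
  L: −[ζ]_L + [ν]_L − 2·[J]_L = −(-2) + (2) − 2·(2) = 0
  T: −[ζ]_T + [ν]_T − 2·[J]_T = −(-1) + (-1) − 2·(0) = 0
All base exponents vanish — dimensionless.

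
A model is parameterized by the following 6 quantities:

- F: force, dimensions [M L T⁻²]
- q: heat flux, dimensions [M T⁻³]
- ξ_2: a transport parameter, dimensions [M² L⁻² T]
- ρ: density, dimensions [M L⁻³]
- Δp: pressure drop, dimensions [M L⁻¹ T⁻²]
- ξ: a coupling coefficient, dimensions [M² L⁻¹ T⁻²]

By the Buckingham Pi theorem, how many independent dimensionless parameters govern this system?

3

There are 6 variables and 3 base dimensions (M, L, T).
The dimension matrix has rank 3.
Independent dimensionless groups: 6 − 3 = 3.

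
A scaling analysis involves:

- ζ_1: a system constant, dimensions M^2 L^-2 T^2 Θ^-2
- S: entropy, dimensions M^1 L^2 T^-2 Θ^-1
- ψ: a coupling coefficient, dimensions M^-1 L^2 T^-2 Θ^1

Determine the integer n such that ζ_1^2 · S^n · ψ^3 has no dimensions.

-1

Balance the M exponent: (1)·n from S, plus 2·(2) + 3·(-1) = 1 from the rest, must sum to zero.
n + 1 = 0, so n = -1.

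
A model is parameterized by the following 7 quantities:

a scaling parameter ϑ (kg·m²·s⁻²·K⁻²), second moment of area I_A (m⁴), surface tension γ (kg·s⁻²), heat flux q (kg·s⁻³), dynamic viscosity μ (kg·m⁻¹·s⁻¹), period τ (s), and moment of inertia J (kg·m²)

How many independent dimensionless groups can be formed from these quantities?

3

There are 7 variables and 4 base dimensions (M, L, T, Θ).
The dimension matrix has rank 4.
Independent dimensionless groups: 7 − 4 = 3.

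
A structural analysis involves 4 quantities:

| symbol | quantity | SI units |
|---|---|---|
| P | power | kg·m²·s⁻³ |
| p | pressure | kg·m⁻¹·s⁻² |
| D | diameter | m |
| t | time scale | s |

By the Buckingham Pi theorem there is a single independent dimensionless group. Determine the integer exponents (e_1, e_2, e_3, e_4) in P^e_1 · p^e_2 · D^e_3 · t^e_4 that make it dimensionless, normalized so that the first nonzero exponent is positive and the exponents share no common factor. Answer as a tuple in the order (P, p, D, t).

(1, -1, -3, 1)

M: e_1·(1) + e_2·(1) + e_3·(0) + e_4·(0) = 0
L: e_1·(2) + e_2·(-1) + e_3·(1) + e_4·(0) = 0
T: e_1·(-3) + e_2·(-2) + e_3·(0) + e_4·(1) = 0
Solving this homogeneous linear system for the smallest-integer solution (first nonzero entry positive) gives (1, -1, -3, 1).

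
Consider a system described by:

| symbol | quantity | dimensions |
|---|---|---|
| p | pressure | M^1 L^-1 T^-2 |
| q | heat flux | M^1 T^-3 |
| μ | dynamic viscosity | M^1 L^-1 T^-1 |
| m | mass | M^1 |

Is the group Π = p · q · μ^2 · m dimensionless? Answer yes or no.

no

Sum the exponent of each base dimension across the product:
  M: [p]_M + [q]_M + 2·[μ]_M + [m]_M = (1) + (1) + 2·(1) + (1) = 5
  L: [p]_L + [q]_L + 2·[μ]_L + [m]_L = (-1) + (0) + 2·(-1) + (0) = -3
  T: [p]_T + [q]_T + 2·[μ]_T + [m]_T = (-2) + (-3) + 2·(-1) + (0) = -7
Net dimensions [M⁵ L⁻³ T⁻⁷] ≠ [1] — not dimensionless.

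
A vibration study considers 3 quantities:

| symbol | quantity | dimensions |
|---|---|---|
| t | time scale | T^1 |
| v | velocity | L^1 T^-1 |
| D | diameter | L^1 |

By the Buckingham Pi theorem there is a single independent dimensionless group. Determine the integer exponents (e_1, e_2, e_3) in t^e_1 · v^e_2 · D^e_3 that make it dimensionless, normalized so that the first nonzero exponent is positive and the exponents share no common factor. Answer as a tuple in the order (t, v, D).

L: e_1·(0) + e_2·(1) + e_3·(1) = 0
T: e_1·(1) + e_2·(-1) + e_3·(0) = 0
Solving this homogeneous linear system for the smallest-integer solution (first nonzero entry positive) gives (1, 1, -1).

(1, 1, -1)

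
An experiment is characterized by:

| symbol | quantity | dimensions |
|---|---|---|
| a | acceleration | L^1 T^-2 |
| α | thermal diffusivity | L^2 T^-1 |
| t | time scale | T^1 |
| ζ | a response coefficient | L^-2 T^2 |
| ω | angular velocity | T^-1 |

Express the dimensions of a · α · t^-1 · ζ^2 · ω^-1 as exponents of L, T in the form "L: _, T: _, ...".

Collect each base-dimension exponent across the product:
  L: (1) + (2) − (0) + 2·(-2) − (0) = -1
  T: (-2) + (-1) − (1) + 2·(2) − (-1) = 1
So the dimensions are [L⁻¹ T].

L: -1, T: 1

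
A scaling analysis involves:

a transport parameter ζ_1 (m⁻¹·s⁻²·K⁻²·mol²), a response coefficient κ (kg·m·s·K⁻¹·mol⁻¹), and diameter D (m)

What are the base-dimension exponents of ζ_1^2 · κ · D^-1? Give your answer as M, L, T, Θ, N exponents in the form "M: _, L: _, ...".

Collect each base-dimension exponent across the product:
  M: 2·(0) + (1) − (0) = 1
  L: 2·(-1) + (1) − (1) = -2
  T: 2·(-2) + (1) − (0) = -3
  Θ: 2·(-2) + (-1) − (0) = -5
  N: 2·(2) + (-1) − (0) = 3
So the dimensions are [M L⁻² T⁻³ Θ⁻⁵ N³].

M: 1, L: -2, T: -3, Θ: -5, N: 3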